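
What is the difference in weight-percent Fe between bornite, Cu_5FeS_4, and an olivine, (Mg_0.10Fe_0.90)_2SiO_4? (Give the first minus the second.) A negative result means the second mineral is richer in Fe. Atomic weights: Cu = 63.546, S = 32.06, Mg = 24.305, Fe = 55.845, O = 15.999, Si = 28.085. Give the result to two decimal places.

-39.78 percentage points

M(Cu_5FeS_4) = 501.815 g/mol, so wt% Fe = 55.845/501.815 × 100 = 11.13%.
M((Mg_0.10Fe_0.90)_2SiO_4) = 197.463 g/mol, so wt% Fe = 100.521/197.463 × 100 = 50.91%.
11.13 − 50.91 = -39.78 pp.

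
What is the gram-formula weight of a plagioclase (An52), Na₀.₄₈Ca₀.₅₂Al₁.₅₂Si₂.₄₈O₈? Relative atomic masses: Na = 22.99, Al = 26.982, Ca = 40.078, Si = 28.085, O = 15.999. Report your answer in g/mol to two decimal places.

270.53 g/mol

The formula mass is the sum 0.48·22.99 + 0.52·40.078 + 1.52·26.982 + 2.48·28.085 + 8·15.999.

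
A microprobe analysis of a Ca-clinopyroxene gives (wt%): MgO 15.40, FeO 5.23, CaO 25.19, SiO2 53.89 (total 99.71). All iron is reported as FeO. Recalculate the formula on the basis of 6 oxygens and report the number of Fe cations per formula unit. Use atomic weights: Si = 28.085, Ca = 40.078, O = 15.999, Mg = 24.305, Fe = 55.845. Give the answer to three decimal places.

MgO (M=40.304): mol = 0.38210; Mg = 0.38210, O = 0.38210.
FeO (M=71.844): mol = 0.07280; Fe = 0.07280, O = 0.07280.
CaO (M=56.077): mol = 0.44920; Ca = 0.44920, O = 0.44920.
SiO2 (M=60.083): mol = 0.89693; Si = 0.89693, O = 1.79386.
ΣO = 2.69796; factor = 6/ΣO = 2.22390.
Fe apfu = 0.07280 × 2.22390 = 0.162.

0.162 Fe apfu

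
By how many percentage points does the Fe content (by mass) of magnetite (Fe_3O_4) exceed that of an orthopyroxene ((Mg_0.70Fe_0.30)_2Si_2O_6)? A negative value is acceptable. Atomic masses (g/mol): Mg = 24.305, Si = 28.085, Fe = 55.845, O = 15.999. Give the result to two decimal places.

57.11 percentage points

Fe in Fe_3O_4: molar mass 231.531 g/mol; 3×55.845 = 167.535 g → 72.36 wt%.
Fe in (Mg_0.70Fe_0.30)_2Si_2O_6: molar mass 219.698 g/mol; 0.60×55.845 = 33.507 g → 15.25 wt%.
Difference = 72.36 − 15.25 = 57.11 percentage points.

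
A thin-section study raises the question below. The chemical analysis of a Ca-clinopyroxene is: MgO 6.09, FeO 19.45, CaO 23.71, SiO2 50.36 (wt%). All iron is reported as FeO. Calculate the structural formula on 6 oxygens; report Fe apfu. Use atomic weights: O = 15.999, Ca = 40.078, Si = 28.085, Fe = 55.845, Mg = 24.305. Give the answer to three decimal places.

MgO: 6.09/40.304 = 0.15110 mol → 0.15110 mol Mg, 0.15110 mol O.
FeO: 19.45/71.844 = 0.27073 mol → 0.27073 mol Fe, 0.27073 mol O.
CaO: 23.71/56.077 = 0.42281 mol → 0.42281 mol Ca, 0.42281 mol O.
SiO2: 50.36/60.083 = 0.83817 mol → 0.83817 mol Si, 1.67634 mol O.
Total oxygen = 2.52098 mol. Normalization factor = 6/2.52098 = 2.38003.
Fe per 6 O = 0.27073 × 2.38003 = 0.644.

0.644 Fe apfu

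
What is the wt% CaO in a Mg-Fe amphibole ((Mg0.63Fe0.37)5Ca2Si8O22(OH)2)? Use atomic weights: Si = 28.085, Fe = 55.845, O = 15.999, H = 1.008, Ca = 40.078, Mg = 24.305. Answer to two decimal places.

12.88 wt%

Formula mass = 870.702 g/mol.
2 Ca → 2.0000 mol CaO per formula unit; M(CaO) = 56.077, so CaO mass = 112.154 g.
112.154/870.702 × 100 = 12.88 wt%.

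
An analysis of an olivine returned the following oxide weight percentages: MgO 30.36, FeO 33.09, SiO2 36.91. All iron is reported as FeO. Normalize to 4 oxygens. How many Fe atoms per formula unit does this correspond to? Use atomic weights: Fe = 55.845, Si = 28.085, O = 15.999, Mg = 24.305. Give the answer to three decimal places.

0.754 Fe apfu

MgO (M=40.304): mol = 0.75328; Mg = 0.75328, O = 0.75328.
FeO (M=71.844): mol = 0.46058; Fe = 0.46058, O = 0.46058.
SiO2 (M=60.083): mol = 0.61432; Si = 0.61432, O = 1.22864.
ΣO = 2.44250; factor = 4/ΣO = 1.63767.
Fe apfu = 0.46058 × 1.63767 = 0.754.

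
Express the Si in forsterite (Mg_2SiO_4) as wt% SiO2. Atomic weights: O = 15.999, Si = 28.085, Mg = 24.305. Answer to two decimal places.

42.71 wt%

M(Mg_2SiO_4) = 140.691 g/mol; M(SiO2) = 60.083 g/mol.
Moles SiO2 per formula unit = 1 Si ÷ 1 = 1.0000.
SiO2 fraction = (1.0000 × 60.083) / 140.691 = 60.083/140.691 = 0.4271.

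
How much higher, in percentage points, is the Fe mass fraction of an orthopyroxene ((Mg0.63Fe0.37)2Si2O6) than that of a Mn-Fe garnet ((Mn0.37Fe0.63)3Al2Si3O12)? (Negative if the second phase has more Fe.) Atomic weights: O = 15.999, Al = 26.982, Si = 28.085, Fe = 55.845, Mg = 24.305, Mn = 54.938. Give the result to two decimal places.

First mineral: 41.325 g Fe in 224.114 g formula = 18.44 wt% Fe.
Second mineral: 105.547 g Fe in 496.735 g formula = 21.25 wt% Fe.
18.44% − 21.25% gives a difference of -2.81 percentage points.

-2.81 percentage points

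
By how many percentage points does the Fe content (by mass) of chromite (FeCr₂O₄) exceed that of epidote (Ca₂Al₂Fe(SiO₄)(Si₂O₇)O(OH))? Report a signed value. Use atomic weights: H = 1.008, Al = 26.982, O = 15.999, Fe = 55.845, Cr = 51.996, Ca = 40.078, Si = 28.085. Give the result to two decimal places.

Fe in FeCr₂O₄: molar mass 223.833 g/mol; 1×55.845 = 55.845 g → 24.95 wt%.
Fe in Ca₂Al₂Fe(SiO₄)(Si₂O₇)O(OH): molar mass 483.215 g/mol; 1×55.845 = 55.845 g → 11.56 wt%.
Difference = 24.95 − 11.56 = 13.39 percentage points.

13.39 percentage points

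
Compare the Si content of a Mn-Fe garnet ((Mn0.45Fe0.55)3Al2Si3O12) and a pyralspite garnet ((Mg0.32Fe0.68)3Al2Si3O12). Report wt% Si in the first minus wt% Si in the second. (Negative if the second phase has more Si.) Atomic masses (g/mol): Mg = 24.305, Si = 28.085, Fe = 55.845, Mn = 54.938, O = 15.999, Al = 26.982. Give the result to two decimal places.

-1.05 percentage points

M((Mn0.45Fe0.55)3Al2Si3O12) = 496.518 g/mol, so wt% Si = 84.255/496.518 × 100 = 16.97%.
M((Mg0.32Fe0.68)3Al2Si3O12) = 467.464 g/mol, so wt% Si = 84.255/467.464 × 100 = 18.02%.
16.97 − 18.02 = -1.05 pp.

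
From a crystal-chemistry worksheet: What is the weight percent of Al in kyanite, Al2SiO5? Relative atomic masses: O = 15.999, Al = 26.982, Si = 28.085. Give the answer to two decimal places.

M(Al2SiO5) = 162.044 g/mol.
Al contributes 2 × 26.982 = 53.964 g per mole.
53.964/162.044 = 0.3330 → 33.30%.

33.30 mass %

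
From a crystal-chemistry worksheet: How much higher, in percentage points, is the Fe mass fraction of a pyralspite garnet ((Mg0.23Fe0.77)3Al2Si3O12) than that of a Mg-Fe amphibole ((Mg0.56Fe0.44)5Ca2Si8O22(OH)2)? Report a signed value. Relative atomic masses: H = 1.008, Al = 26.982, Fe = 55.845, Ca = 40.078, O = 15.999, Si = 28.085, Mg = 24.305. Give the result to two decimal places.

Fe in (Mg0.23Fe0.77)3Al2Si3O12: molar mass 475.979 g/mol; 2.31×55.845 = 129.002 g → 27.10 wt%.
Fe in (Mg0.56Fe0.44)5Ca2Si8O22(OH)2: molar mass 881.741 g/mol; 2.20×55.845 = 122.859 g → 13.93 wt%.
Difference = 27.10 − 13.93 = 13.17 percentage points.

13.17 percentage points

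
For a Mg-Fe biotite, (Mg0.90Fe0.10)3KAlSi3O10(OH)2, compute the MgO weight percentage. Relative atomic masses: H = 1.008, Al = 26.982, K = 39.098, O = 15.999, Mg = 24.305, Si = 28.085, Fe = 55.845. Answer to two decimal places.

25.50 wt%

M((Mg0.90Fe0.10)3KAlSi3O10(OH)2) = 426.716 g/mol; M(MgO) = 40.304 g/mol.
Moles MgO per formula unit = 2.70 Mg ÷ 1 = 2.7000.
MgO fraction = (2.7000 × 40.304) / 426.716 = 108.821/426.716 = 0.2550.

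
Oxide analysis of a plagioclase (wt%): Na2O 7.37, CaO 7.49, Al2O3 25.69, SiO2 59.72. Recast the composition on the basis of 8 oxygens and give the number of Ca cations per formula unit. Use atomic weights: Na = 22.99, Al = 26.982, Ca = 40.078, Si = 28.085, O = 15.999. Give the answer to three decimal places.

Na2O (M=61.979): mol = 0.11891; Na = 0.23782, O = 0.11891.
CaO (M=56.077): mol = 0.13357; Ca = 0.13357, O = 0.13357.
Al2O3 (M=101.961): mol = 0.25196; Al = 0.50392, O = 0.75588.
SiO2 (M=60.083): mol = 0.99396; Si = 0.99396, O = 1.98792.
ΣO = 2.99628; factor = 8/ΣO = 2.66998.
Ca apfu = 0.13357 × 2.66998 = 0.357.

0.357 Ca apfu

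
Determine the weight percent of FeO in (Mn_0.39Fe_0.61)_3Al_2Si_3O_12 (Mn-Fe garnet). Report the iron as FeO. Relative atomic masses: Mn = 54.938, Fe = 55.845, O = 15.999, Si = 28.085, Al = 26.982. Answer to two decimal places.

M((Mn_0.39Fe_0.61)_3Al_2Si_3O_12) = 496.681 g/mol; M(FeO) = 71.844 g/mol.
Moles FeO per formula unit = 1.83 Fe ÷ 1 = 1.8300.
FeO fraction = (1.8300 × 71.844) / 496.681 = 131.475/496.681 = 0.2647.

26.47 wt%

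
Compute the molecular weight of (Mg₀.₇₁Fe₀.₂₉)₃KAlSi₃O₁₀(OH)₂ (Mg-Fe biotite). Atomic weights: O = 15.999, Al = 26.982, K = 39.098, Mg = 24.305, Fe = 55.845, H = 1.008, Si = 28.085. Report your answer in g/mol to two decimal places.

The formula mass is the sum 2.13*24.305 + 0.87*55.845 + 1*39.098 + 1*26.982 + 3*28.085 + 12*15.999 + 2*1.008.

444.69 g/mol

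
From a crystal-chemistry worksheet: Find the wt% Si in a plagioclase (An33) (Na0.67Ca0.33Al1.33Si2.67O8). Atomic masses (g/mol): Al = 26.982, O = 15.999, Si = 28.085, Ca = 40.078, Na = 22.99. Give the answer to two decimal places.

28.03 wt%

Formula mass = 0.67*22.99 + 0.33*40.078 + 1.33*26.982 + 2.67*28.085 + 8*15.999 = 267.494 g/mol, of which 74.987 g is Si.
So Si makes up 74.987/267.494 = 0.2803 of the mass, i.e. 28.03%.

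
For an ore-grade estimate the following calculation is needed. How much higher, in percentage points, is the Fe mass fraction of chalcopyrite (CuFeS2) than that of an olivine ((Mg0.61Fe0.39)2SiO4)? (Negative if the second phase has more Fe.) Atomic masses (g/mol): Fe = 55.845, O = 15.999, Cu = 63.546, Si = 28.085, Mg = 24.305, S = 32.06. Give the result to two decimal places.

Fe in CuFeS2: molar mass 183.511 g/mol; 1×55.845 = 55.845 g → 30.43 wt%.
Fe in (Mg0.61Fe0.39)2SiO4: molar mass 165.292 g/mol; 0.78×55.845 = 43.559 g → 26.35 wt%.
Difference = 30.43 − 26.35 = 4.08 percentage points.

4.08 percentage points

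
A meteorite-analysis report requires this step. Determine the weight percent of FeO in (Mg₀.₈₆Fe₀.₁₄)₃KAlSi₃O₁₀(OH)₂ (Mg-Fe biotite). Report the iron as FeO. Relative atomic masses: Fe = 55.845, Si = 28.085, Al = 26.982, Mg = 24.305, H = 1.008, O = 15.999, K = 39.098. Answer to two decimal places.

7.01 wt%

Molar mass of (Mg₀.₈₆Fe₀.₁₄)₃KAlSi₃O₁₀(OH)₂ = 2.58×24.305 + 0.42×55.845 + 1×39.098 + 1×26.982 + 3×28.085 + 12×15.999 + 2×1.008 = 430.501 g/mol.
Each formula unit contains 0.42 Fe, equivalent to 0.42/1 = 0.4200 mol FeO.
M(FeO) = 1×55.845 + 1×15.999 = 71.844 g/mol.
Mass of FeO per formula unit = 0.4200 × 71.844 = 30.174 g.
FeO wt% = 30.174 / 430.501 × 100 = 7.01%.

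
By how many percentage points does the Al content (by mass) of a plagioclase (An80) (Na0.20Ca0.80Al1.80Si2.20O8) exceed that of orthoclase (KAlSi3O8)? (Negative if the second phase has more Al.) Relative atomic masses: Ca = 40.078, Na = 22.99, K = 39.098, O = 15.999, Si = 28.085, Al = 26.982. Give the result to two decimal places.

First mineral: 48.568 g Al in 275.007 g formula = 17.66 wt% Al.
Second mineral: 26.982 g Al in 278.327 g formula = 9.69 wt% Al.
17.66% − 9.69% gives a difference of 7.97 percentage points.

7.97 percentage points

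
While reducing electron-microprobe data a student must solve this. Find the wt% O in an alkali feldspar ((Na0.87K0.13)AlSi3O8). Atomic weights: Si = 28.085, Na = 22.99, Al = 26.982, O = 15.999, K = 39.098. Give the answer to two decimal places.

M((Na0.87K0.13)AlSi3O8) = 264.313 g/mol.
O contributes 8 × 15.999 = 127.992 g per mole.
127.992/264.313 = 0.4842 → 48.42%.

48.42 wt%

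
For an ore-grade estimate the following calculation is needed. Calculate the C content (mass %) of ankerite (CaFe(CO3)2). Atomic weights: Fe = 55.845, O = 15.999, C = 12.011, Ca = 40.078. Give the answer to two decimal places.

M(CaFe(CO3)2) = 215.939 g/mol.
C contributes 2 × 12.011 = 24.022 g per mole.
24.022/215.939 = 0.1112 → 11.12%.

11.12 mass %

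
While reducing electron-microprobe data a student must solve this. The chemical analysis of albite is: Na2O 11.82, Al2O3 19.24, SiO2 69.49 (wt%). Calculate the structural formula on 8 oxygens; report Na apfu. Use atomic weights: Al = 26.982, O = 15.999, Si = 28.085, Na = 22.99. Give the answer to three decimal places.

0.994 Na apfu

11.82 wt% Na2O ÷ 61.979 g/mol = 0.19071 mol, giving 0.38142 Na and 0.19071 O.
19.24 wt% Al2O3 ÷ 101.961 g/mol = 0.18870 mol, giving 0.37740 Al and 0.56610 O.
69.49 wt% SiO2 ÷ 60.083 g/mol = 1.15657 mol, giving 1.15657 Si and 2.31314 O.
Oxygen sums to 3.06995; scaling by 8/3.06995 = 2.60591 puts the formula on 8 O.
Na: 0.38142 × 2.60591 = 0.994 atoms per formula unit.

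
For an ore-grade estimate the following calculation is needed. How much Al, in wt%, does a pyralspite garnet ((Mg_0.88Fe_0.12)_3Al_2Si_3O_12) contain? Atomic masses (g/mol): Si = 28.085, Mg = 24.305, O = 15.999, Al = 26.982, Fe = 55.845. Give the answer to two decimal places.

13.02 wt%

Molar mass of (Mg_0.88Fe_0.12)_3Al_2Si_3O_12: 2.64×24.305 + 0.36×55.845 + 2×26.982 + 3×28.085 + 12×15.999 = 414.476 g/mol.
Mass of Al per formula unit: 2 × 26.982 = 53.964 g.
Weight fraction Al = 53.964 / 414.476 = 0.1302.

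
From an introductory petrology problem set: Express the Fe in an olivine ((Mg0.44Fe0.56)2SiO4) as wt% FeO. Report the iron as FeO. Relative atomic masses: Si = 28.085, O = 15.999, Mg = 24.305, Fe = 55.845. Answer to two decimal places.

Molar mass of (Mg0.44Fe0.56)2SiO4 = 0.88·24.305 + 1.12·55.845 + 1·28.085 + 4·15.999 = 176.016 g/mol.
Each formula unit contains 1.12 Fe, equivalent to 1.12/1 = 1.1200 mol FeO.
M(FeO) = 1×55.845 + 1×15.999 = 71.844 g/mol.
Mass of FeO per formula unit = 1.1200 × 71.844 = 80.465 g.
FeO wt% = 80.465 / 176.016 × 100 = 45.71%.

45.71 wt%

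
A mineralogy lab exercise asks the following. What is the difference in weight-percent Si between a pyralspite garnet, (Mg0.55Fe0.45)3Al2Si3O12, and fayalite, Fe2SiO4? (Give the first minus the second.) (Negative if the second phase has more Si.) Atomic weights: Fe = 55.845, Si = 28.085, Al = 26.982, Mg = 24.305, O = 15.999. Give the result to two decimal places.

First mineral: 84.255 g Si in 445.701 g formula = 18.90 wt% Si.
Second mineral: 28.085 g Si in 203.771 g formula = 13.78 wt% Si.
18.90% − 13.78% gives a difference of 5.12 percentage points.

5.12 percentage points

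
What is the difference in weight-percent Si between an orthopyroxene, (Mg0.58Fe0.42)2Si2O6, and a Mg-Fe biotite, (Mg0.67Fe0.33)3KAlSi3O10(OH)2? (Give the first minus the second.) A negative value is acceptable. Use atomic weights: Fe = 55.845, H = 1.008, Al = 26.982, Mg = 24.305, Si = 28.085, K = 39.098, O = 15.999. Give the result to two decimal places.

5.93 percentage points

First mineral: 56.170 g Si in 227.268 g formula = 24.72 wt% Si.
Second mineral: 84.255 g Si in 448.479 g formula = 18.79 wt% Si.
24.72% − 18.79% gives a difference of 5.93 percentage points.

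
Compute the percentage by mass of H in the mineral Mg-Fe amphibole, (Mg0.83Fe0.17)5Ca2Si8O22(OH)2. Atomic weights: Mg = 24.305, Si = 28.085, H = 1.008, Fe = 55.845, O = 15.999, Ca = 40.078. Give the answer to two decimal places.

Formula mass = 4.15·24.305 + 0.85·55.845 + 2·40.078 + 8·28.085 + 24·15.999 + 2·1.008 = 839.162 g/mol, of which 2.016 g is H.
So H makes up 2.016/839.162 = 0.0024 of the mass, i.e. 0.24%.

0.24 mass %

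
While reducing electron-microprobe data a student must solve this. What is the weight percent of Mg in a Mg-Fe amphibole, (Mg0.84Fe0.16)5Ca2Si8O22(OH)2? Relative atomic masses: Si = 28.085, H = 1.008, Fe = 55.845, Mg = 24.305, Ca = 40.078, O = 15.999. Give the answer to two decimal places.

12.19 wt%

M((Mg0.84Fe0.16)5Ca2Si8O22(OH)2) = 837.585 g/mol.
Mg contributes 4.20 × 24.305 = 102.081 g per mole.
102.081/837.585 = 0.1219 → 12.19%.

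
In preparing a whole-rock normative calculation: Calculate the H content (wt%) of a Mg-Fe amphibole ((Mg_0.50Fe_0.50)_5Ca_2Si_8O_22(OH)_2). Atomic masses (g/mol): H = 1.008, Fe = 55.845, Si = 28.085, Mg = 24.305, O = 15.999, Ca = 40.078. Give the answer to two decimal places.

M((Mg_0.50Fe_0.50)_5Ca_2Si_8O_22(OH)_2) = 891.203 g/mol.
H contributes 2 × 1.008 = 2.016 g per mole.
2.016/891.203 = 0.0023 → 0.23%.

0.23 wt%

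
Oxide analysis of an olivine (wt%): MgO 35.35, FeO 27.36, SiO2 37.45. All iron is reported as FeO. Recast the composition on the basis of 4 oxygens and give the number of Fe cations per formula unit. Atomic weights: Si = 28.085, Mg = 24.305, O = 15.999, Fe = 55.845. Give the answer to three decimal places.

MgO: 35.35/40.304 = 0.87708 mol → 0.87708 mol Mg, 0.87708 mol O.
FeO: 27.36/71.844 = 0.38083 mol → 0.38083 mol Fe, 0.38083 mol O.
SiO2: 37.45/60.083 = 0.62330 mol → 0.62330 mol Si, 1.24660 mol O.
Total oxygen = 2.50451 mol. Normalization factor = 4/2.50451 = 1.59712.
Fe per 4 O = 0.38083 × 1.59712 = 0.608.

0.608 Fe apfu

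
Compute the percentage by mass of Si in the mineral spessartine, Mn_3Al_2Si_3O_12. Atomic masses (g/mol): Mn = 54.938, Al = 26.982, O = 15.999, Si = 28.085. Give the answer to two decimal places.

17.02 mass %

Formula mass = 3·54.938 + 2·26.982 + 3·28.085 + 12·15.999 = 495.021 g/mol, of which 84.255 g is Si.
So Si makes up 84.255/495.021 = 0.1702 of the mass, i.e. 17.02%.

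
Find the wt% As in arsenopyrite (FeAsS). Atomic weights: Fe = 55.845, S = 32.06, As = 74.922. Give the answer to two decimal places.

46.01 wt%

M(FeAsS) = 162.827 g/mol.
As contributes 1 × 74.922 = 74.922 g per mole.
74.922/162.827 = 0.4601 → 46.01%.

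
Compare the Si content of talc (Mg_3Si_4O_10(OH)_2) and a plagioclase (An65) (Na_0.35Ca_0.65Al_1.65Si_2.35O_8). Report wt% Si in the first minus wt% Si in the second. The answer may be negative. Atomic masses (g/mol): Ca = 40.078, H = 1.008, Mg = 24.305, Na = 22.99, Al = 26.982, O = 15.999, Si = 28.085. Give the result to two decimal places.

First mineral: 112.340 g Si in 379.259 g formula = 29.62 wt% Si.
Second mineral: 66.000 g Si in 272.609 g formula = 24.21 wt% Si.
29.62% − 24.21% gives a difference of 5.41 percentage points.

5.41 percentage points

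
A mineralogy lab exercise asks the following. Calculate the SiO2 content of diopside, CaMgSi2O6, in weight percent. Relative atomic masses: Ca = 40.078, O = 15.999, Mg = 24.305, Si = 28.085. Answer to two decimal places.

M(CaMgSi2O6) = 216.547 g/mol; M(SiO2) = 60.083 g/mol.
Moles SiO2 per formula unit = 2 Si ÷ 1 = 2.0000.
SiO2 fraction = (2.0000 × 60.083) / 216.547 = 120.166/216.547 = 0.5549.

55.49 wt%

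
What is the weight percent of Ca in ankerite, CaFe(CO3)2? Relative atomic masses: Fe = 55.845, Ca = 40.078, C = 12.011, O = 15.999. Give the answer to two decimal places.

M(CaFe(CO3)2) = 215.939 g/mol.
Ca contributes 1 × 40.078 = 40.078 g per mole.
40.078/215.939 = 0.1856 → 18.56%.

18.56 wt%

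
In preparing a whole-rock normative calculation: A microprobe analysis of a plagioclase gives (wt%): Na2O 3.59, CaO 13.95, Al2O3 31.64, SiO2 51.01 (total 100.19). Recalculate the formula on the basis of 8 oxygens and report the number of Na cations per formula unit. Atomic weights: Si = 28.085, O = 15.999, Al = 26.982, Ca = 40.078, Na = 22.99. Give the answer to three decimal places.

3.59 wt% Na2O ÷ 61.979 g/mol = 0.05792 mol, giving 0.11584 Na and 0.05792 O.
13.95 wt% CaO ÷ 56.077 g/mol = 0.24877 mol, giving 0.24877 Ca and 0.24877 O.
31.64 wt% Al2O3 ÷ 101.961 g/mol = 0.31031 mol, giving 0.62062 Al and 0.93093 O.
51.01 wt% SiO2 ÷ 60.083 g/mol = 0.84899 mol, giving 0.84899 Si and 1.69798 O.
Oxygen sums to 2.93560; scaling by 8/2.93560 = 2.72517 puts the formula on 8 O.
Na: 0.11584 × 2.72517 = 0.316 atoms per formula unit.

0.316 Na apfu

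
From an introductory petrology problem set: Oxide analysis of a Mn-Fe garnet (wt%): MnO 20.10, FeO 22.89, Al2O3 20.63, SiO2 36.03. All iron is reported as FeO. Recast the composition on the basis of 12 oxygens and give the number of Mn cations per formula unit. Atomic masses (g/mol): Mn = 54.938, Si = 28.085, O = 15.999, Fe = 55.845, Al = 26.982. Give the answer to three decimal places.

20.10 wt% MnO ÷ 70.937 g/mol = 0.28335 mol, giving 0.28335 Mn and 0.28335 O.
22.89 wt% FeO ÷ 71.844 g/mol = 0.31861 mol, giving 0.31861 Fe and 0.31861 O.
20.63 wt% Al2O3 ÷ 101.961 g/mol = 0.20233 mol, giving 0.40466 Al and 0.60699 O.
36.03 wt% SiO2 ÷ 60.083 g/mol = 0.59967 mol, giving 0.59967 Si and 1.19934 O.
Oxygen sums to 2.40829; scaling by 12/2.40829 = 4.98279 puts the formula on 12 O.
Mn: 0.28335 × 4.98279 = 1.412 atoms per formula unit.

1.412 Mn apfu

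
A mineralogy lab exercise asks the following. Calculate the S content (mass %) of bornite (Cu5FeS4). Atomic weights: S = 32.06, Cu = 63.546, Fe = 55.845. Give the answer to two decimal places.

25.56 mass %

M(Cu5FeS4) = 501.815 g/mol.
S contributes 4 × 32.06 = 128.240 g per mole.
128.240/501.815 = 0.2556 → 25.56%.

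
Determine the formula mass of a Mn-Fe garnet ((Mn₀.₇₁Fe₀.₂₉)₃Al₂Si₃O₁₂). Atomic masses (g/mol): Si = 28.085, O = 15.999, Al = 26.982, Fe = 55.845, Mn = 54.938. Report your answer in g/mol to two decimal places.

495.81 g/mol

The formula mass is the sum 2.13·54.938 + 0.87·55.845 + 2·26.982 + 3·28.085 + 12·15.999.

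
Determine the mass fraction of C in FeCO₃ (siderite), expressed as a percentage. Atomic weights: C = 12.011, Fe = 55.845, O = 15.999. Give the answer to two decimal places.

Formula mass = 1·55.845 + 1·12.011 + 3·15.999 = 115.853 g/mol, of which 12.011 g is C.
So C makes up 12.011/115.853 = 0.1037 of the mass, i.e. 10.37%.

10.37 wt%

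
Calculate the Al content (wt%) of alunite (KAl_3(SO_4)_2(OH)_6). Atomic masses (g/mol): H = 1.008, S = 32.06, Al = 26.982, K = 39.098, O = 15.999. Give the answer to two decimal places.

19.54 wt%

M(KAl_3(SO_4)_2(OH)_6) = 414.198 g/mol.
Al contributes 3 × 26.982 = 80.946 g per mole.
80.946/414.198 = 0.1954 → 19.54%.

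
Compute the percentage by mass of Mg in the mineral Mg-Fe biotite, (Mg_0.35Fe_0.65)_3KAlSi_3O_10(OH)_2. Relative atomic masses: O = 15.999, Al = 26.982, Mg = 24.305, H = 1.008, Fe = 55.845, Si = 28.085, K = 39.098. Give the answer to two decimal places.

5.33 mass %

Molar mass of (Mg_0.35Fe_0.65)_3KAlSi_3O_10(OH)_2: 1.05·24.305 + 1.95·55.845 + 1·39.098 + 1·26.982 + 3·28.085 + 12·15.999 + 2·1.008 = 478.757 g/mol.
Mass of Mg per formula unit: 1.05 × 24.305 = 25.520 g.
Weight fraction Mg = 25.520 / 478.757 = 0.0533.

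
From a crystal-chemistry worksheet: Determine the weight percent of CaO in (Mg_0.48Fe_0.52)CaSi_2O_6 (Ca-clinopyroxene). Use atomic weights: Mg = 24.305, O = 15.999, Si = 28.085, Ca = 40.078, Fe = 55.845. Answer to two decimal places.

Molar mass of (Mg_0.48Fe_0.52)CaSi_2O_6 = 0.48×24.305 + 0.52×55.845 + 1×40.078 + 2×28.085 + 6×15.999 = 232.948 g/mol.
Each formula unit contains 1 Ca, equivalent to 1/1 = 1.0000 mol CaO.
M(CaO) = 1×40.078 + 1×15.999 = 56.077 g/mol.
Mass of CaO per formula unit = 1.0000 × 56.077 = 56.077 g.
CaO wt% = 56.077 / 232.948 × 100 = 24.07%.

24.07 wt%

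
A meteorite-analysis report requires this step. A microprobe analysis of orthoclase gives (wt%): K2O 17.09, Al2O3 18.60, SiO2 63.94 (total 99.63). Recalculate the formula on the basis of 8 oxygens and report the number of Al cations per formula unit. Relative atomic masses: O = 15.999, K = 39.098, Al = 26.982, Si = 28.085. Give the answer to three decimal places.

17.09 wt% K2O ÷ 94.195 g/mol = 0.18143 mol, giving 0.36286 K and 0.18143 O.
18.60 wt% Al2O3 ÷ 101.961 g/mol = 0.18242 mol, giving 0.36484 Al and 0.54726 O.
63.94 wt% SiO2 ÷ 60.083 g/mol = 1.06419 mol, giving 1.06419 Si and 2.12838 O.
Oxygen sums to 2.85707; scaling by 8/2.85707 = 2.80007 puts the formula on 8 O.
Al: 0.36484 × 2.80007 = 1.022 atoms per formula unit.

1.022 Al apfu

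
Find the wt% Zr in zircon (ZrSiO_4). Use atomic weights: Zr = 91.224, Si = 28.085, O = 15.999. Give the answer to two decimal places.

49.77 weight percent

Formula mass = 1×91.224 + 1×28.085 + 4×15.999 = 183.305 g/mol, of which 91.224 g is Zr.
So Zr makes up 91.224/183.305 = 0.4977 of the mass, i.e. 49.77%.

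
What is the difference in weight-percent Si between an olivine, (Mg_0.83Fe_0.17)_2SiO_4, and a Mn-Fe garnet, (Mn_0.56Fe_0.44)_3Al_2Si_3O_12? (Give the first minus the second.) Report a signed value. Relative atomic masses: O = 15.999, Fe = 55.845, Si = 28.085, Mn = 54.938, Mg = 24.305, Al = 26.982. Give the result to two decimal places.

1.57 percentage points

First mineral: 28.085 g Si in 151.415 g formula = 18.55 wt% Si.
Second mineral: 84.255 g Si in 496.218 g formula = 16.98 wt% Si.
18.55% − 16.98% gives a difference of 1.57 percentage points.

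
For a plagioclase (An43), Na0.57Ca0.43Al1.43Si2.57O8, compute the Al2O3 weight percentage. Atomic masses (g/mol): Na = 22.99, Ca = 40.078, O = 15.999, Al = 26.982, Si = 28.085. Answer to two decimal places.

27.09 wt%

Molar mass of Na0.57Ca0.43Al1.43Si2.57O8 = 0.57*22.99 + 0.43*40.078 + 1.43*26.982 + 2.57*28.085 + 8*15.999 = 269.093 g/mol.
Each formula unit contains 1.43 Al, equivalent to 1.43/2 = 0.7150 mol Al2O3.
M(Al2O3) = 2×26.982 + 3×15.999 = 101.961 g/mol.
Mass of Al2O3 per formula unit = 0.7150 × 101.961 = 72.902 g.
Al2O3 wt% = 72.902 / 269.093 × 100 = 27.09%.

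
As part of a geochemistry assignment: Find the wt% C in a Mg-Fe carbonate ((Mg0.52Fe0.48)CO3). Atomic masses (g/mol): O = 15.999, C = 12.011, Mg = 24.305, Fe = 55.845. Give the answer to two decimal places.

12.08 mass %

Molar mass of (Mg0.52Fe0.48)CO3: 0.52×24.305 + 0.48×55.845 + 1×12.011 + 3×15.999 = 99.452 g/mol.
Mass of C per formula unit: 1 × 12.011 = 12.011 g.
Weight fraction C = 12.011 / 99.452 = 0.1208.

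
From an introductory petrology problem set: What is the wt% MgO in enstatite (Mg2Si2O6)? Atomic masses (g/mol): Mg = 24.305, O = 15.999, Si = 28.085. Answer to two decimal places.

40.15 wt%

M(Mg2Si2O6) = 200.774 g/mol; M(MgO) = 40.304 g/mol.
Moles MgO per formula unit = 2 Mg ÷ 1 = 2.0000.
MgO fraction = (2.0000 × 40.304) / 200.774 = 80.608/200.774 = 0.4015.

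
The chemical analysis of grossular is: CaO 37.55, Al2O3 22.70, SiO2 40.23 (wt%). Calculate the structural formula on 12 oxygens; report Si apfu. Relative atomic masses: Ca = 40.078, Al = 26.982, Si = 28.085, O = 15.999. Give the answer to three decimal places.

3.002 Si apfu

CaO: 37.55/56.077 = 0.66961 mol → 0.66961 mol Ca, 0.66961 mol O.
Al2O3: 22.70/101.961 = 0.22263 mol → 0.44526 mol Al, 0.66789 mol O.
SiO2: 40.23/60.083 = 0.66957 mol → 0.66957 mol Si, 1.33914 mol O.
Total oxygen = 2.67664 mol. Normalization factor = 12/2.67664 = 4.48323.
Si per 12 O = 0.66957 × 4.48323 = 3.002.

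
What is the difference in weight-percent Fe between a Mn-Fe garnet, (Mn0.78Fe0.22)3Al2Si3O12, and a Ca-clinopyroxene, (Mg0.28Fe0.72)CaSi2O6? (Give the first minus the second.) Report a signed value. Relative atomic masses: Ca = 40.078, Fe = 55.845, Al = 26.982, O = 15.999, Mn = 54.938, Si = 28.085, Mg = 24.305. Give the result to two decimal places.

M((Mn0.78Fe0.22)3Al2Si3O12) = 495.620 g/mol, so wt% Fe = 36.858/495.620 × 100 = 7.44%.
M((Mg0.28Fe0.72)CaSi2O6) = 239.256 g/mol, so wt% Fe = 40.208/239.256 × 100 = 16.81%.
7.44 − 16.81 = -9.37 pp.

-9.37 percentage points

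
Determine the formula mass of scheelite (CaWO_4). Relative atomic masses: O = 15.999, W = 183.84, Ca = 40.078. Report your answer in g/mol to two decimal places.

287.91 g/mol

The formula mass is the sum 1·40.078 + 1·183.84 + 4·15.999.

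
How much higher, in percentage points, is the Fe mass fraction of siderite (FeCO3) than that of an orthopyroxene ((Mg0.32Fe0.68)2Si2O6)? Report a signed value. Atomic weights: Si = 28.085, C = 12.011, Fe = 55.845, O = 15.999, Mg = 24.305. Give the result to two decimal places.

17.03 percentage points

Fe in FeCO3: molar mass 115.853 g/mol; 1×55.845 = 55.845 g → 48.20 wt%.
Fe in (Mg0.32Fe0.68)2Si2O6: molar mass 243.668 g/mol; 1.36×55.845 = 75.949 g → 31.17 wt%.
Difference = 48.20 − 31.17 = 17.03 percentage points.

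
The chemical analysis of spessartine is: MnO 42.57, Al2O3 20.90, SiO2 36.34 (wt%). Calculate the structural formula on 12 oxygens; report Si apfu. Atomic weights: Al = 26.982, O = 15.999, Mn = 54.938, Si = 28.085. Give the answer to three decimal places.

2.993 Si apfu

MnO (M=70.937): mol = 0.60011; Mn = 0.60011, O = 0.60011.
Al2O3 (M=101.961): mol = 0.20498; Al = 0.40996, O = 0.61494.
SiO2 (M=60.083): mol = 0.60483; Si = 0.60483, O = 1.20966.
ΣO = 2.42471; factor = 12/ΣO = 4.94905.
Si apfu = 0.60483 × 4.94905 = 2.993.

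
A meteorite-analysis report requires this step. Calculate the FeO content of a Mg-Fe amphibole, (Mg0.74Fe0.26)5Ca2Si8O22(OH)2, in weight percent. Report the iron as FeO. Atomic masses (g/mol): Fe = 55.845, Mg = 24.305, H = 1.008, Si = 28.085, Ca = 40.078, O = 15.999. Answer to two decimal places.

Formula mass = 853.355 g/mol.
1.30 Fe → 1.3000 mol FeO per formula unit; M(FeO) = 71.844, so FeO mass = 93.397 g.
93.397/853.355 × 100 = 10.94 wt%.

10.94 wt%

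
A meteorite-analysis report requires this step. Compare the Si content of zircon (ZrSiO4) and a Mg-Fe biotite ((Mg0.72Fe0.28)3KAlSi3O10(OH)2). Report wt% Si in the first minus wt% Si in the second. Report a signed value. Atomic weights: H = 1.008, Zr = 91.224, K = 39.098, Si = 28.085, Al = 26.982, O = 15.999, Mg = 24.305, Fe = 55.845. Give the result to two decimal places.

-3.67 percentage points

M(ZrSiO4) = 183.305 g/mol, so wt% Si = 28.085/183.305 × 100 = 15.32%.
M((Mg0.72Fe0.28)3KAlSi3O10(OH)2) = 443.748 g/mol, so wt% Si = 84.255/443.748 × 100 = 18.99%.
15.32 − 18.99 = -3.67 pp.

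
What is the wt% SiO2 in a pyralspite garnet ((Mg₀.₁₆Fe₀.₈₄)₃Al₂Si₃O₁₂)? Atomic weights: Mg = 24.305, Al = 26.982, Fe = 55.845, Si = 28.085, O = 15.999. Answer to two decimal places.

37.35 wt%

M((Mg₀.₁₆Fe₀.₈₄)₃Al₂Si₃O₁₂) = 482.603 g/mol; M(SiO2) = 60.083 g/mol.
Moles SiO2 per formula unit = 3 Si ÷ 1 = 3.0000.
SiO2 fraction = (3.0000 × 60.083) / 482.603 = 180.249/482.603 = 0.3735.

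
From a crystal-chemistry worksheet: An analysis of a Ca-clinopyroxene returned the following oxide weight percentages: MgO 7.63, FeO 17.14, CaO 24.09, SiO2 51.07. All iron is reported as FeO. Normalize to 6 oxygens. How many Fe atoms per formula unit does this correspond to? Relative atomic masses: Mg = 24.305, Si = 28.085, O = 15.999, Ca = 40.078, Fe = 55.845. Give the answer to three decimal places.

0.560 Fe apfu

MgO: 7.63/40.304 = 0.18931 mol → 0.18931 mol Mg, 0.18931 mol O.
FeO: 17.14/71.844 = 0.23857 mol → 0.23857 mol Fe, 0.23857 mol O.
CaO: 24.09/56.077 = 0.42959 mol → 0.42959 mol Ca, 0.42959 mol O.
SiO2: 51.07/60.083 = 0.84999 mol → 0.84999 mol Si, 1.69998 mol O.
Total oxygen = 2.55745 mol. Normalization factor = 6/2.55745 = 2.34609.
Fe per 6 O = 0.23857 × 2.34609 = 0.560.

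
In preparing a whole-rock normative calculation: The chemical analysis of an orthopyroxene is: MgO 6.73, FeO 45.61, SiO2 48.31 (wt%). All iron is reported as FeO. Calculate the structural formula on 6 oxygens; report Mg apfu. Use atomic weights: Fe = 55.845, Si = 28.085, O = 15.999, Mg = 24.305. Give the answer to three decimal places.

0.416 Mg apfu

MgO (M=40.304): mol = 0.16698; Mg = 0.16698, O = 0.16698.
FeO (M=71.844): mol = 0.63485; Fe = 0.63485, O = 0.63485.
SiO2 (M=60.083): mol = 0.80405; Si = 0.80405, O = 1.60810.
ΣO = 2.40993; factor = 6/ΣO = 2.48970.
Mg apfu = 0.16698 × 2.48970 = 0.416.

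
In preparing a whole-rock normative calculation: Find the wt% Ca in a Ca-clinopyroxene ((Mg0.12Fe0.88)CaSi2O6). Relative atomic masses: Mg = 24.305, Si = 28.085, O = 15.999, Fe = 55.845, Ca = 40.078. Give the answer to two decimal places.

M((Mg0.12Fe0.88)CaSi2O6) = 244.302 g/mol.
Ca contributes 1 × 40.078 = 40.078 g per mole.
40.078/244.302 = 0.1641 → 16.41%.

16.41 wt%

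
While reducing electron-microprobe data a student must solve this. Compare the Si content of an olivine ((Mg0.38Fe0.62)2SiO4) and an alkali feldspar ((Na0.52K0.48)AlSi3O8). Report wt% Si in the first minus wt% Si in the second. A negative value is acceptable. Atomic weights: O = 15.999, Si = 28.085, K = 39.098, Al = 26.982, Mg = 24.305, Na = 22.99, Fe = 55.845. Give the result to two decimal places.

Si in (Mg0.38Fe0.62)2SiO4: molar mass 179.801 g/mol; 1×28.085 = 28.085 g → 15.62 wt%.
Si in (Na0.52K0.48)AlSi3O8: molar mass 269.951 g/mol; 3×28.085 = 84.255 g → 31.21 wt%.
Difference = 15.62 − 31.21 = -15.59 percentage points.

-15.59 percentage points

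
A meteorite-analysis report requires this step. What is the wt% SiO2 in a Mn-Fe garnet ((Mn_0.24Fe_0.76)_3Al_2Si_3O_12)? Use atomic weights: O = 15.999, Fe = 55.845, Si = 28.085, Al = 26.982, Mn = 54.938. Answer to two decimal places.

Formula mass = 497.089 g/mol.
3 Si → 3.0000 mol SiO2 per formula unit; M(SiO2) = 60.083, so SiO2 mass = 180.249 g.
180.249/497.089 × 100 = 36.26 wt%.

36.26 wt%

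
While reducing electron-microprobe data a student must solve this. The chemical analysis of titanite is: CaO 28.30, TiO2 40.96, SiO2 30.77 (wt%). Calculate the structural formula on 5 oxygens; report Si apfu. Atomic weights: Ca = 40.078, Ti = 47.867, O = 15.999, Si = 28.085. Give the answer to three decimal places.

1.002 Si apfu

CaO: 28.30/56.077 = 0.50466 mol → 0.50466 mol Ca, 0.50466 mol O.
TiO2: 40.96/79.865 = 0.51287 mol → 0.51287 mol Ti, 1.02574 mol O.
SiO2: 30.77/60.083 = 0.51212 mol → 0.51212 mol Si, 1.02424 mol O.
Total oxygen = 2.55464 mol. Normalization factor = 5/2.55464 = 1.95722.
Si per 5 O = 0.51212 × 1.95722 = 1.002.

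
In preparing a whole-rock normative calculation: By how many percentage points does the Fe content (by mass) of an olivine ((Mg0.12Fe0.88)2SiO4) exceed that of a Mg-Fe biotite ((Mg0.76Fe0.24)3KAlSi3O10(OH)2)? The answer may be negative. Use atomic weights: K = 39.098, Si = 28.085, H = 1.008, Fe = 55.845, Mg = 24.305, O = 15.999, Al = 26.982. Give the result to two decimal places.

40.96 percentage points

First mineral: 98.287 g Fe in 196.201 g formula = 50.10 wt% Fe.
Second mineral: 40.208 g Fe in 439.963 g formula = 9.14 wt% Fe.
50.10% − 9.14% gives a difference of 40.96 percentage points.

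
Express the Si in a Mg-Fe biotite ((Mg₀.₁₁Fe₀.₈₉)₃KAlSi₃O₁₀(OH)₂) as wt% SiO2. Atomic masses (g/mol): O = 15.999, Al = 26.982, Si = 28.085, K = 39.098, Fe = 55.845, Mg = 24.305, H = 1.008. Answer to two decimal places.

M((Mg₀.₁₁Fe₀.₈₉)₃KAlSi₃O₁₀(OH)₂) = 501.466 g/mol; M(SiO2) = 60.083 g/mol.
Moles SiO2 per formula unit = 3 Si ÷ 1 = 3.0000.
SiO2 fraction = (3.0000 × 60.083) / 501.466 = 180.249/501.466 = 0.3594.

35.94 wt%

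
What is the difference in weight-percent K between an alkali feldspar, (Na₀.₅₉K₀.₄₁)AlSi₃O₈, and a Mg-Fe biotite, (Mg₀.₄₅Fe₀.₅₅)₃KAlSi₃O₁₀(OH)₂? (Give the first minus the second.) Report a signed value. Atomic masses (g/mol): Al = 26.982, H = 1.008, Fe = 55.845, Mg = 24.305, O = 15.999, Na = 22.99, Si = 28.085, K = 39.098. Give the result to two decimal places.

-2.37 percentage points

First mineral: 16.030 g K in 268.823 g formula = 5.96 wt% K.
Second mineral: 39.098 g K in 469.295 g formula = 8.33 wt% K.
5.96% − 8.33% gives a difference of -2.37 percentage points.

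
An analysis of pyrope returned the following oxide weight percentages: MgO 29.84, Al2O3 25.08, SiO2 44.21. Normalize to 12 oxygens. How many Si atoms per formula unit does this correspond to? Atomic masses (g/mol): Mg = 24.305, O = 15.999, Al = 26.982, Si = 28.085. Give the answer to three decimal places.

29.84 wt% MgO ÷ 40.304 g/mol = 0.74037 mol, giving 0.74037 Mg and 0.74037 O.
25.08 wt% Al2O3 ÷ 101.961 g/mol = 0.24598 mol, giving 0.49196 Al and 0.73794 O.
44.21 wt% SiO2 ÷ 60.083 g/mol = 0.73582 mol, giving 0.73582 Si and 1.47164 O.
Oxygen sums to 2.94995; scaling by 12/2.94995 = 4.06787 puts the formula on 12 O.
Si: 0.73582 × 4.06787 = 2.993 atoms per formula unit.

2.993 Si apfu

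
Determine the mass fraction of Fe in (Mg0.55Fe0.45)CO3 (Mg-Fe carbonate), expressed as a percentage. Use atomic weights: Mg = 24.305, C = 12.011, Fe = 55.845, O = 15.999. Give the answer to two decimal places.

25.51 weight percent

M((Mg0.55Fe0.45)CO3) = 98.506 g/mol.
Fe contributes 0.45 × 55.845 = 25.130 g per mole.
25.130/98.506 = 0.2551 → 25.51%.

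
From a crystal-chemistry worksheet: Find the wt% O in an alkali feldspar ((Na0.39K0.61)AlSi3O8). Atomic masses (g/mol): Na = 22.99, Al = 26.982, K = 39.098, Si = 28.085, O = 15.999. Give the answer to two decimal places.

Formula mass = 0.39×22.99 + 0.61×39.098 + 1×26.982 + 3×28.085 + 8×15.999 = 272.045 g/mol, of which 127.992 g is O.
So O makes up 127.992/272.045 = 0.4705 of the mass, i.e. 47.05%.

47.05 mass %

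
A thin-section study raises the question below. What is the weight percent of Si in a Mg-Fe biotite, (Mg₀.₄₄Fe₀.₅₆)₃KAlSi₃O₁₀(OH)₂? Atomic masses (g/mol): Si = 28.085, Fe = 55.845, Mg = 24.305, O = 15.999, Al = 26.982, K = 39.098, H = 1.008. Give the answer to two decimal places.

M((Mg₀.₄₄Fe₀.₅₆)₃KAlSi₃O₁₀(OH)₂) = 470.241 g/mol.
Si contributes 3 × 28.085 = 84.255 g per mole.
84.255/470.241 = 0.1792 → 17.92%.

17.92 wt%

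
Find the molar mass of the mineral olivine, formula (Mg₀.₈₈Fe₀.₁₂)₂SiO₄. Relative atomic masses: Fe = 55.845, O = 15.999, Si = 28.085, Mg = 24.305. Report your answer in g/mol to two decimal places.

148.26 g/mol

The formula mass is the sum 1.76×24.305 + 0.24×55.845 + 1×28.085 + 4×15.999.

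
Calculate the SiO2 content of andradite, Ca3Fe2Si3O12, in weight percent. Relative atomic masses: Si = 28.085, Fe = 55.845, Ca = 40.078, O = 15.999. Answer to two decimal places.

35.47 wt%

M(Ca3Fe2Si3O12) = 508.167 g/mol; M(SiO2) = 60.083 g/mol.
Moles SiO2 per formula unit = 3 Si ÷ 1 = 3.0000.
SiO2 fraction = (3.0000 × 60.083) / 508.167 = 180.249/508.167 = 0.3547.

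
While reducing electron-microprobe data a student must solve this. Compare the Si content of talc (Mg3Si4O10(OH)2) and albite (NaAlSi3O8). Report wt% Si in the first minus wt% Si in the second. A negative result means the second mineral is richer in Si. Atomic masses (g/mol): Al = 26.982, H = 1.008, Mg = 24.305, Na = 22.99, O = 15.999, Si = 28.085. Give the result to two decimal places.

-2.51 percentage points

M(Mg3Si4O10(OH)2) = 379.259 g/mol, so wt% Si = 112.340/379.259 × 100 = 29.62%.
M(NaAlSi3O8) = 262.219 g/mol, so wt% Si = 84.255/262.219 × 100 = 32.13%.
29.62 − 32.13 = -2.51 pp.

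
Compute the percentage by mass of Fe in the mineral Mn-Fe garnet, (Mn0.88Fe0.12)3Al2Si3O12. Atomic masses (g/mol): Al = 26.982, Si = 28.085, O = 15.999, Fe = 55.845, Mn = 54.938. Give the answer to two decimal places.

4.06 weight percent

M((Mn0.88Fe0.12)3Al2Si3O12) = 495.348 g/mol.
Fe contributes 0.36 × 55.845 = 20.104 g per mole.
20.104/495.348 = 0.0406 → 4.06%.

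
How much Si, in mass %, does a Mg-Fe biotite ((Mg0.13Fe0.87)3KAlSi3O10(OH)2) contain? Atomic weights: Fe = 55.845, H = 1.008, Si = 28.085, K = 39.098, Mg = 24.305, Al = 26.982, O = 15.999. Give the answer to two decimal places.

M((Mg0.13Fe0.87)3KAlSi3O10(OH)2) = 499.573 g/mol.
Si contributes 3 × 28.085 = 84.255 g per mole.
84.255/499.573 = 0.1687 → 16.87%.

16.87 mass %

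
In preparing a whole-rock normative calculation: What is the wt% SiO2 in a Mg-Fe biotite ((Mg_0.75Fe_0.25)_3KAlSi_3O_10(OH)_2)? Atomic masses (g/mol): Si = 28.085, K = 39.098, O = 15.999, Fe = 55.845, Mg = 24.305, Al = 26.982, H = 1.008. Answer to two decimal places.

M((Mg_0.75Fe_0.25)_3KAlSi_3O_10(OH)_2) = 440.909 g/mol; M(SiO2) = 60.083 g/mol.
Moles SiO2 per formula unit = 3 Si ÷ 1 = 3.0000.
SiO2 fraction = (3.0000 × 60.083) / 440.909 = 180.249/440.909 = 0.4088.

40.88 wt%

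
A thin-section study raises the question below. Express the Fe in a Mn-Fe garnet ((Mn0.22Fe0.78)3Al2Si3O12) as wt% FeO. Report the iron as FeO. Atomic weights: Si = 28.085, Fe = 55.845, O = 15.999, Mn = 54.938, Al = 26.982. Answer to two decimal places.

33.82 wt%

M((Mn0.22Fe0.78)3Al2Si3O12) = 497.143 g/mol; M(FeO) = 71.844 g/mol.
Moles FeO per formula unit = 2.34 Fe ÷ 1 = 2.3400.
FeO fraction = (2.3400 × 71.844) / 497.143 = 168.115/497.143 = 0.3382.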